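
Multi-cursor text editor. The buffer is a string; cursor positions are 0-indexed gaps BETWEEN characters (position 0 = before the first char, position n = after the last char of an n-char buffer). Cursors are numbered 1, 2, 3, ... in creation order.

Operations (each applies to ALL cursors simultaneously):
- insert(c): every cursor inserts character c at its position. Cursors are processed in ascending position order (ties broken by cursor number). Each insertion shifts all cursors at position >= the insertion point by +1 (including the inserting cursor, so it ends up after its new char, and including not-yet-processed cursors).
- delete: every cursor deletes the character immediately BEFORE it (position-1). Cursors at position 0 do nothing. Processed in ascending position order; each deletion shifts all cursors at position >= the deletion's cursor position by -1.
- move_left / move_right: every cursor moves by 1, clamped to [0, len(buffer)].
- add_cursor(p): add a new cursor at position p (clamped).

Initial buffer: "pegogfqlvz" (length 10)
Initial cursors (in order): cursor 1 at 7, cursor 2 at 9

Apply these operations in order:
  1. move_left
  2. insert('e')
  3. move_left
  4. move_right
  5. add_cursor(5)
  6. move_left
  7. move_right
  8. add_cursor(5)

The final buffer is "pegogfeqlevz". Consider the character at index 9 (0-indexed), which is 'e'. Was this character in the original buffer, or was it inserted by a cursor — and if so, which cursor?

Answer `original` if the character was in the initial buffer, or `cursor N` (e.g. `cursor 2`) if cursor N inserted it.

Answer: cursor 2

Derivation:
After op 1 (move_left): buffer="pegogfqlvz" (len 10), cursors c1@6 c2@8, authorship ..........
After op 2 (insert('e')): buffer="pegogfeqlevz" (len 12), cursors c1@7 c2@10, authorship ......1..2..
After op 3 (move_left): buffer="pegogfeqlevz" (len 12), cursors c1@6 c2@9, authorship ......1..2..
After op 4 (move_right): buffer="pegogfeqlevz" (len 12), cursors c1@7 c2@10, authorship ......1..2..
After op 5 (add_cursor(5)): buffer="pegogfeqlevz" (len 12), cursors c3@5 c1@7 c2@10, authorship ......1..2..
After op 6 (move_left): buffer="pegogfeqlevz" (len 12), cursors c3@4 c1@6 c2@9, authorship ......1..2..
After op 7 (move_right): buffer="pegogfeqlevz" (len 12), cursors c3@5 c1@7 c2@10, authorship ......1..2..
After op 8 (add_cursor(5)): buffer="pegogfeqlevz" (len 12), cursors c3@5 c4@5 c1@7 c2@10, authorship ......1..2..
Authorship (.=original, N=cursor N): . . . . . . 1 . . 2 . .
Index 9: author = 2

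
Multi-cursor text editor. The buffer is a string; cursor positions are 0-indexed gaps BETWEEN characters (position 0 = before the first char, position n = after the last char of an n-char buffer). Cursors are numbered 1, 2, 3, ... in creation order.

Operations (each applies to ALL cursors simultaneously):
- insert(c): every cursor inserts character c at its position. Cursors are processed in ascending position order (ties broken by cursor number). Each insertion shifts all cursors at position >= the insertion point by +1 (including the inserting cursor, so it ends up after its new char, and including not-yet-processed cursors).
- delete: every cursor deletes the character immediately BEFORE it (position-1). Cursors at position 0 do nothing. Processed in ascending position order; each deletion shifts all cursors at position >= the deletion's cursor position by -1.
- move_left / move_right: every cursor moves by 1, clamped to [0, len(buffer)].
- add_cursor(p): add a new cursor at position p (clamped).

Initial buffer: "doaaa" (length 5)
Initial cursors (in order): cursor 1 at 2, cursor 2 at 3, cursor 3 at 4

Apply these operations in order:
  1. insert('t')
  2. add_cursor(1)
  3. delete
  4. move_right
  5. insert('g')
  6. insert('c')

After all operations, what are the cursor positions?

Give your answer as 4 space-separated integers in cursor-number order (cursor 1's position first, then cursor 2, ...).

After op 1 (insert('t')): buffer="dotatata" (len 8), cursors c1@3 c2@5 c3@7, authorship ..1.2.3.
After op 2 (add_cursor(1)): buffer="dotatata" (len 8), cursors c4@1 c1@3 c2@5 c3@7, authorship ..1.2.3.
After op 3 (delete): buffer="oaaa" (len 4), cursors c4@0 c1@1 c2@2 c3@3, authorship ....
After op 4 (move_right): buffer="oaaa" (len 4), cursors c4@1 c1@2 c2@3 c3@4, authorship ....
After op 5 (insert('g')): buffer="ogagagag" (len 8), cursors c4@2 c1@4 c2@6 c3@8, authorship .4.1.2.3
After op 6 (insert('c')): buffer="ogcagcagcagc" (len 12), cursors c4@3 c1@6 c2@9 c3@12, authorship .44.11.22.33

Answer: 6 9 12 3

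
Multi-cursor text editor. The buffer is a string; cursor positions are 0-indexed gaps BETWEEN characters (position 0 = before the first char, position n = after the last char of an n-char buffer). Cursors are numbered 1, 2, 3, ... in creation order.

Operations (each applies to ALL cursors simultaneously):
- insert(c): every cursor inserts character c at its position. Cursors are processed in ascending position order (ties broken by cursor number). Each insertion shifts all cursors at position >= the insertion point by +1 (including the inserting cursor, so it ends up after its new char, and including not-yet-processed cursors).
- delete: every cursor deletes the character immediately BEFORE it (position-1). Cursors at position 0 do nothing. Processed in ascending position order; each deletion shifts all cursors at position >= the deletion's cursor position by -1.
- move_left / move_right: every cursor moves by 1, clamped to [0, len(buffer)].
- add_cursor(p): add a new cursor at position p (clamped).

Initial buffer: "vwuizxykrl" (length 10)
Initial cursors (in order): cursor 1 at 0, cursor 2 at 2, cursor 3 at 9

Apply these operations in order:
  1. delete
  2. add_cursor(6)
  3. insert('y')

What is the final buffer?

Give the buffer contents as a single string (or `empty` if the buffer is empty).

After op 1 (delete): buffer="vuizxykl" (len 8), cursors c1@0 c2@1 c3@7, authorship ........
After op 2 (add_cursor(6)): buffer="vuizxykl" (len 8), cursors c1@0 c2@1 c4@6 c3@7, authorship ........
After op 3 (insert('y')): buffer="yvyuizxyykyl" (len 12), cursors c1@1 c2@3 c4@9 c3@11, authorship 1.2.....4.3.

Answer: yvyuizxyykyl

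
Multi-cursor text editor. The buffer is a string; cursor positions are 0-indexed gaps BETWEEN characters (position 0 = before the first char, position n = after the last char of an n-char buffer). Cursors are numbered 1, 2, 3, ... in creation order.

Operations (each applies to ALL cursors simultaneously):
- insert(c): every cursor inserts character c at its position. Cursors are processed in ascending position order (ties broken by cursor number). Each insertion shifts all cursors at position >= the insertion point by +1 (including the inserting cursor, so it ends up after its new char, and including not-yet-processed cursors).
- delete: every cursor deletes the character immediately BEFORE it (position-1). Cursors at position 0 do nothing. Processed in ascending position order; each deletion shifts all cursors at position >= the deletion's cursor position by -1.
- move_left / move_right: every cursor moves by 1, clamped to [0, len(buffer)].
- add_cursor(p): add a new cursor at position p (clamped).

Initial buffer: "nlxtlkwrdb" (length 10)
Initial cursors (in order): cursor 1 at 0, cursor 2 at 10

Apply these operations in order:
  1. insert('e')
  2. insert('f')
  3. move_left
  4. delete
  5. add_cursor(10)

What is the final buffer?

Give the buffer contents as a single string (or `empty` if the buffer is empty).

Answer: fnlxtlkwrdbf

Derivation:
After op 1 (insert('e')): buffer="enlxtlkwrdbe" (len 12), cursors c1@1 c2@12, authorship 1..........2
After op 2 (insert('f')): buffer="efnlxtlkwrdbef" (len 14), cursors c1@2 c2@14, authorship 11..........22
After op 3 (move_left): buffer="efnlxtlkwrdbef" (len 14), cursors c1@1 c2@13, authorship 11..........22
After op 4 (delete): buffer="fnlxtlkwrdbf" (len 12), cursors c1@0 c2@11, authorship 1..........2
After op 5 (add_cursor(10)): buffer="fnlxtlkwrdbf" (len 12), cursors c1@0 c3@10 c2@11, authorship 1..........2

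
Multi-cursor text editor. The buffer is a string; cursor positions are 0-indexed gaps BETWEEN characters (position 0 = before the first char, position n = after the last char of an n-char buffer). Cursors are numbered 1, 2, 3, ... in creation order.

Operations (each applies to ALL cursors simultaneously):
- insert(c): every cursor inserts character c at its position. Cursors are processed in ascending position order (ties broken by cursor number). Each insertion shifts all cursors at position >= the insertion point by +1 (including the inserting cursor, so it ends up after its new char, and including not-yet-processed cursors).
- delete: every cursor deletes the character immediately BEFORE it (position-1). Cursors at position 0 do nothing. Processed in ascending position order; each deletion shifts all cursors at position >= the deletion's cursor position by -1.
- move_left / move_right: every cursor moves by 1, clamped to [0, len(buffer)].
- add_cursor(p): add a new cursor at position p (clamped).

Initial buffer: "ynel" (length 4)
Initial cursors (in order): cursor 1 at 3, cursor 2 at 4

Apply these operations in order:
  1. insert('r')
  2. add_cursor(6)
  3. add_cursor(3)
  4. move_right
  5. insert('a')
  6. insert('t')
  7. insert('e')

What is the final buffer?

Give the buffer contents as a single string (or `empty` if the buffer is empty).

After op 1 (insert('r')): buffer="ynerlr" (len 6), cursors c1@4 c2@6, authorship ...1.2
After op 2 (add_cursor(6)): buffer="ynerlr" (len 6), cursors c1@4 c2@6 c3@6, authorship ...1.2
After op 3 (add_cursor(3)): buffer="ynerlr" (len 6), cursors c4@3 c1@4 c2@6 c3@6, authorship ...1.2
After op 4 (move_right): buffer="ynerlr" (len 6), cursors c4@4 c1@5 c2@6 c3@6, authorship ...1.2
After op 5 (insert('a')): buffer="yneralaraa" (len 10), cursors c4@5 c1@7 c2@10 c3@10, authorship ...14.1223
After op 6 (insert('t')): buffer="yneratlatraatt" (len 14), cursors c4@6 c1@9 c2@14 c3@14, authorship ...144.1122323
After op 7 (insert('e')): buffer="yneratelateraattee" (len 18), cursors c4@7 c1@11 c2@18 c3@18, authorship ...1444.1112232323

Answer: yneratelateraattee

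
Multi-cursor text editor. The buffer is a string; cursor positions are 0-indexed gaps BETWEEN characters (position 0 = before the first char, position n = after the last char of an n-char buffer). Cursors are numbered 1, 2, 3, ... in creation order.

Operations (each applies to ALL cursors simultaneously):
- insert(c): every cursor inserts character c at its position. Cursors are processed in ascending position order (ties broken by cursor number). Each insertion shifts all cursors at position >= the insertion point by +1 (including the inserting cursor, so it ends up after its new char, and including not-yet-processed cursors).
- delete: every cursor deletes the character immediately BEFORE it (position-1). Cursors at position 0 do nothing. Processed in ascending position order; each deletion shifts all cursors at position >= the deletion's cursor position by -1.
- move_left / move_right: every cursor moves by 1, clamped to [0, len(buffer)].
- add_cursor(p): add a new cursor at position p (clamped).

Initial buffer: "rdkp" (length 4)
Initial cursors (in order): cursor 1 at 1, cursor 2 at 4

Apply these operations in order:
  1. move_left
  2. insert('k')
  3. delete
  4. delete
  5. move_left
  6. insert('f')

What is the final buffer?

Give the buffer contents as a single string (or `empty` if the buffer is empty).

After op 1 (move_left): buffer="rdkp" (len 4), cursors c1@0 c2@3, authorship ....
After op 2 (insert('k')): buffer="krdkkp" (len 6), cursors c1@1 c2@5, authorship 1...2.
After op 3 (delete): buffer="rdkp" (len 4), cursors c1@0 c2@3, authorship ....
After op 4 (delete): buffer="rdp" (len 3), cursors c1@0 c2@2, authorship ...
After op 5 (move_left): buffer="rdp" (len 3), cursors c1@0 c2@1, authorship ...
After op 6 (insert('f')): buffer="frfdp" (len 5), cursors c1@1 c2@3, authorship 1.2..

Answer: frfdp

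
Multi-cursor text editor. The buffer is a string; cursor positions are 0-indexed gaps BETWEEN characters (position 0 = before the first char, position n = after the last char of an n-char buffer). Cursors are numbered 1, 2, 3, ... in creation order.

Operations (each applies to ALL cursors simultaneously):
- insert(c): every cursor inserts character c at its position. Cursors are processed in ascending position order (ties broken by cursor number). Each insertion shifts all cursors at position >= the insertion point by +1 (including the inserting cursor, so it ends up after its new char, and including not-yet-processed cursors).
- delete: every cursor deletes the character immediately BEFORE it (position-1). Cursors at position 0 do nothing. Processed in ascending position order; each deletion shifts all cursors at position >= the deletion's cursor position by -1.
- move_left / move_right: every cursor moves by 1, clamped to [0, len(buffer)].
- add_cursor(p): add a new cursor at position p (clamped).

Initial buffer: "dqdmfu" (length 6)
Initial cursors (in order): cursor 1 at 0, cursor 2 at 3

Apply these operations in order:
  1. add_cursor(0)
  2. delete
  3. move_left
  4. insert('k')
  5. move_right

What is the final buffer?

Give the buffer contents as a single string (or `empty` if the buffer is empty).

Answer: kkdkqmfu

Derivation:
After op 1 (add_cursor(0)): buffer="dqdmfu" (len 6), cursors c1@0 c3@0 c2@3, authorship ......
After op 2 (delete): buffer="dqmfu" (len 5), cursors c1@0 c3@0 c2@2, authorship .....
After op 3 (move_left): buffer="dqmfu" (len 5), cursors c1@0 c3@0 c2@1, authorship .....
After op 4 (insert('k')): buffer="kkdkqmfu" (len 8), cursors c1@2 c3@2 c2@4, authorship 13.2....
After op 5 (move_right): buffer="kkdkqmfu" (len 8), cursors c1@3 c3@3 c2@5, authorship 13.2....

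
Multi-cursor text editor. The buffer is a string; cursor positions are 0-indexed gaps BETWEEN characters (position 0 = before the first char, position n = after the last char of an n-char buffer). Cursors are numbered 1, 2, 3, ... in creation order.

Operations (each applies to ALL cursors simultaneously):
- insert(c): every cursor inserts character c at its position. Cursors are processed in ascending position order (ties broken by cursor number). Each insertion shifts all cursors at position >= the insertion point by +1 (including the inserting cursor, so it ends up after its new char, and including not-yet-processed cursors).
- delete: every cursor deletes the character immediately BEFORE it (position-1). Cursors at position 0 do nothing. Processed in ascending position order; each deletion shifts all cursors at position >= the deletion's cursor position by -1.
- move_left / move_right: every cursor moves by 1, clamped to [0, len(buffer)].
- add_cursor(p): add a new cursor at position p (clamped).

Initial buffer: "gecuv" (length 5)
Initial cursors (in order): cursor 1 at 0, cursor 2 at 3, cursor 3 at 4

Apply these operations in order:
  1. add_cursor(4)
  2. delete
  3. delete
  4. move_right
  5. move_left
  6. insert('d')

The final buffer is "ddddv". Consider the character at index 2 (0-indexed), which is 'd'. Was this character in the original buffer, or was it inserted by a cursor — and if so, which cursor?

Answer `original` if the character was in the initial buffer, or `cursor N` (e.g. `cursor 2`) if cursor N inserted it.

After op 1 (add_cursor(4)): buffer="gecuv" (len 5), cursors c1@0 c2@3 c3@4 c4@4, authorship .....
After op 2 (delete): buffer="gv" (len 2), cursors c1@0 c2@1 c3@1 c4@1, authorship ..
After op 3 (delete): buffer="v" (len 1), cursors c1@0 c2@0 c3@0 c4@0, authorship .
After op 4 (move_right): buffer="v" (len 1), cursors c1@1 c2@1 c3@1 c4@1, authorship .
After op 5 (move_left): buffer="v" (len 1), cursors c1@0 c2@0 c3@0 c4@0, authorship .
After op 6 (insert('d')): buffer="ddddv" (len 5), cursors c1@4 c2@4 c3@4 c4@4, authorship 1234.
Authorship (.=original, N=cursor N): 1 2 3 4 .
Index 2: author = 3

Answer: cursor 3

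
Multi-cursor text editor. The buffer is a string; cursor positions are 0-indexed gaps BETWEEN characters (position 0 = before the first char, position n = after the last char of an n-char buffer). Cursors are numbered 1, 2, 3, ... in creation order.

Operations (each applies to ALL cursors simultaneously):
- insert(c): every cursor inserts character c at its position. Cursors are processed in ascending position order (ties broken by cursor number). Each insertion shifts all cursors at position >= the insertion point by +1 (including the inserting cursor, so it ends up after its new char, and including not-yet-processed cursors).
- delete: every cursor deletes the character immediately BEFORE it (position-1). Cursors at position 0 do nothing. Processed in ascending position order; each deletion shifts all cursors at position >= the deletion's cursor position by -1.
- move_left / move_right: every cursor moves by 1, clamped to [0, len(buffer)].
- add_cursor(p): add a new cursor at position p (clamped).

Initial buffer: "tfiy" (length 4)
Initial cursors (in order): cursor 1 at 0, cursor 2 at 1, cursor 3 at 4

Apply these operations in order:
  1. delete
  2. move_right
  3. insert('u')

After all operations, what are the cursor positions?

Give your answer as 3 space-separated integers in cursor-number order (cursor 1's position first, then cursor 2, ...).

Answer: 3 3 5

Derivation:
After op 1 (delete): buffer="fi" (len 2), cursors c1@0 c2@0 c3@2, authorship ..
After op 2 (move_right): buffer="fi" (len 2), cursors c1@1 c2@1 c3@2, authorship ..
After op 3 (insert('u')): buffer="fuuiu" (len 5), cursors c1@3 c2@3 c3@5, authorship .12.3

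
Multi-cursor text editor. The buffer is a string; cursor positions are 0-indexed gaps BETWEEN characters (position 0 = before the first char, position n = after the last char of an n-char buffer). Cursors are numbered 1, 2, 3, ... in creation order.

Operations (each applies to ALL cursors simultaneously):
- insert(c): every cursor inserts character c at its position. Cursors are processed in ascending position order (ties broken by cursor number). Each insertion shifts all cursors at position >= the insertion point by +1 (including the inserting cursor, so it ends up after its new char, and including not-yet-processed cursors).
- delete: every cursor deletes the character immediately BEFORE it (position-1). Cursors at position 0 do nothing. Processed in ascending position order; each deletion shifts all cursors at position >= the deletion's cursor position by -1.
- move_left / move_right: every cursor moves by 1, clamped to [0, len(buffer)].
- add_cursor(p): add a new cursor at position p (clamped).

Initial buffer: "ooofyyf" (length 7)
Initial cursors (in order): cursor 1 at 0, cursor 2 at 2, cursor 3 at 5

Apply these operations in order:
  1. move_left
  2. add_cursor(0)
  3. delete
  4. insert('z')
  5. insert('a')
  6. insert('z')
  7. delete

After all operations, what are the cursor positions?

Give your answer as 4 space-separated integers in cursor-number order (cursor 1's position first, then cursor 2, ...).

After op 1 (move_left): buffer="ooofyyf" (len 7), cursors c1@0 c2@1 c3@4, authorship .......
After op 2 (add_cursor(0)): buffer="ooofyyf" (len 7), cursors c1@0 c4@0 c2@1 c3@4, authorship .......
After op 3 (delete): buffer="ooyyf" (len 5), cursors c1@0 c2@0 c4@0 c3@2, authorship .....
After op 4 (insert('z')): buffer="zzzoozyyf" (len 9), cursors c1@3 c2@3 c4@3 c3@6, authorship 124..3...
After op 5 (insert('a')): buffer="zzzaaaoozayyf" (len 13), cursors c1@6 c2@6 c4@6 c3@10, authorship 124124..33...
After op 6 (insert('z')): buffer="zzzaaazzzoozazyyf" (len 17), cursors c1@9 c2@9 c4@9 c3@14, authorship 124124124..333...
After op 7 (delete): buffer="zzzaaaoozayyf" (len 13), cursors c1@6 c2@6 c4@6 c3@10, authorship 124124..33...

Answer: 6 6 10 6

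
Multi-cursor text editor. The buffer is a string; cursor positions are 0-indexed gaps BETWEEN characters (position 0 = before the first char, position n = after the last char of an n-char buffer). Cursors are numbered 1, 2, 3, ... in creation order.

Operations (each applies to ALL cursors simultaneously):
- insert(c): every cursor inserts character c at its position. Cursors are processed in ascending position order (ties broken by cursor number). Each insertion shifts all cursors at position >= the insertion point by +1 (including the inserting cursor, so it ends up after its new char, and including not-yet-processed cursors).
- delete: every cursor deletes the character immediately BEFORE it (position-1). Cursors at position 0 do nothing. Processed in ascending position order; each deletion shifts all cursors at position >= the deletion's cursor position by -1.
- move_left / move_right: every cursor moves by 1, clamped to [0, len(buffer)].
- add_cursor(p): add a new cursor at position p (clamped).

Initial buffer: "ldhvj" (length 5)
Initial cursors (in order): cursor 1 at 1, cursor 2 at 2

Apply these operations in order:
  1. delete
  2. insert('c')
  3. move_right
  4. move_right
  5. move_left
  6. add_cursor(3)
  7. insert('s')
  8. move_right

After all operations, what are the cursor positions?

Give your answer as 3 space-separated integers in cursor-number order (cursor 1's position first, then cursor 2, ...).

After op 1 (delete): buffer="hvj" (len 3), cursors c1@0 c2@0, authorship ...
After op 2 (insert('c')): buffer="cchvj" (len 5), cursors c1@2 c2@2, authorship 12...
After op 3 (move_right): buffer="cchvj" (len 5), cursors c1@3 c2@3, authorship 12...
After op 4 (move_right): buffer="cchvj" (len 5), cursors c1@4 c2@4, authorship 12...
After op 5 (move_left): buffer="cchvj" (len 5), cursors c1@3 c2@3, authorship 12...
After op 6 (add_cursor(3)): buffer="cchvj" (len 5), cursors c1@3 c2@3 c3@3, authorship 12...
After op 7 (insert('s')): buffer="cchsssvj" (len 8), cursors c1@6 c2@6 c3@6, authorship 12.123..
After op 8 (move_right): buffer="cchsssvj" (len 8), cursors c1@7 c2@7 c3@7, authorship 12.123..

Answer: 7 7 7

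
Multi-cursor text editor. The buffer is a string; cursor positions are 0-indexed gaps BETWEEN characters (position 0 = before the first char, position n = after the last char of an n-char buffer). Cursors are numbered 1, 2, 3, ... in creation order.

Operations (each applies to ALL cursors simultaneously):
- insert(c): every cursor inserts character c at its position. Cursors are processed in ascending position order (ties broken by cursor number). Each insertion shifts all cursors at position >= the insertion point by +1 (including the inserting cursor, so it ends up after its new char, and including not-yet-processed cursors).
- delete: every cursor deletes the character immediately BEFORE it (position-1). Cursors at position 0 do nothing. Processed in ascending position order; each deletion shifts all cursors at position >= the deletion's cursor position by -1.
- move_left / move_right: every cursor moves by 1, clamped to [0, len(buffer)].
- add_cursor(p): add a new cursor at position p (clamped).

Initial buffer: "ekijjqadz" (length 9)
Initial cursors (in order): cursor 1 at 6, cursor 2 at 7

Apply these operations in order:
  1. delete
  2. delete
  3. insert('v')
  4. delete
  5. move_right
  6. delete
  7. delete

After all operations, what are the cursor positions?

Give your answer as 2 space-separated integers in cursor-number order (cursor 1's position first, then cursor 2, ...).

After op 1 (delete): buffer="ekijjdz" (len 7), cursors c1@5 c2@5, authorship .......
After op 2 (delete): buffer="ekidz" (len 5), cursors c1@3 c2@3, authorship .....
After op 3 (insert('v')): buffer="ekivvdz" (len 7), cursors c1@5 c2@5, authorship ...12..
After op 4 (delete): buffer="ekidz" (len 5), cursors c1@3 c2@3, authorship .....
After op 5 (move_right): buffer="ekidz" (len 5), cursors c1@4 c2@4, authorship .....
After op 6 (delete): buffer="ekz" (len 3), cursors c1@2 c2@2, authorship ...
After op 7 (delete): buffer="z" (len 1), cursors c1@0 c2@0, authorship .

Answer: 0 0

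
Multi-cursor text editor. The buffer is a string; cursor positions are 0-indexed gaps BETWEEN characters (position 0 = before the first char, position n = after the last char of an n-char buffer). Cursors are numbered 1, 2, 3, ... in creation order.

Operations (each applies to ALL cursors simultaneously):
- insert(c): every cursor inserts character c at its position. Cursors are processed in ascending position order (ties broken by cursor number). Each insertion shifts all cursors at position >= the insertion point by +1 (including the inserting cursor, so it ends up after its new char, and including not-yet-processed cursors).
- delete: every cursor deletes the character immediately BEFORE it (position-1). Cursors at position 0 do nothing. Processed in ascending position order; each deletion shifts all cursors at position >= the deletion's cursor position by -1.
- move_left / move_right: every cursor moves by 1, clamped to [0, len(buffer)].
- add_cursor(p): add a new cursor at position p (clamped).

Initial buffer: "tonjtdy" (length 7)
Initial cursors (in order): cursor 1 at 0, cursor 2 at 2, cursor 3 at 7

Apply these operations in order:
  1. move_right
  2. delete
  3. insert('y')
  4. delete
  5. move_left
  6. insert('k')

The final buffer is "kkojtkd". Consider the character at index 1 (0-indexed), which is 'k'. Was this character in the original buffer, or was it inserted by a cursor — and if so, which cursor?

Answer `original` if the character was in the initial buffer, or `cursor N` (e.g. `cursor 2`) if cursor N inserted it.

Answer: cursor 2

Derivation:
After op 1 (move_right): buffer="tonjtdy" (len 7), cursors c1@1 c2@3 c3@7, authorship .......
After op 2 (delete): buffer="ojtd" (len 4), cursors c1@0 c2@1 c3@4, authorship ....
After op 3 (insert('y')): buffer="yoyjtdy" (len 7), cursors c1@1 c2@3 c3@7, authorship 1.2...3
After op 4 (delete): buffer="ojtd" (len 4), cursors c1@0 c2@1 c3@4, authorship ....
After op 5 (move_left): buffer="ojtd" (len 4), cursors c1@0 c2@0 c3@3, authorship ....
After op 6 (insert('k')): buffer="kkojtkd" (len 7), cursors c1@2 c2@2 c3@6, authorship 12...3.
Authorship (.=original, N=cursor N): 1 2 . . . 3 .
Index 1: author = 2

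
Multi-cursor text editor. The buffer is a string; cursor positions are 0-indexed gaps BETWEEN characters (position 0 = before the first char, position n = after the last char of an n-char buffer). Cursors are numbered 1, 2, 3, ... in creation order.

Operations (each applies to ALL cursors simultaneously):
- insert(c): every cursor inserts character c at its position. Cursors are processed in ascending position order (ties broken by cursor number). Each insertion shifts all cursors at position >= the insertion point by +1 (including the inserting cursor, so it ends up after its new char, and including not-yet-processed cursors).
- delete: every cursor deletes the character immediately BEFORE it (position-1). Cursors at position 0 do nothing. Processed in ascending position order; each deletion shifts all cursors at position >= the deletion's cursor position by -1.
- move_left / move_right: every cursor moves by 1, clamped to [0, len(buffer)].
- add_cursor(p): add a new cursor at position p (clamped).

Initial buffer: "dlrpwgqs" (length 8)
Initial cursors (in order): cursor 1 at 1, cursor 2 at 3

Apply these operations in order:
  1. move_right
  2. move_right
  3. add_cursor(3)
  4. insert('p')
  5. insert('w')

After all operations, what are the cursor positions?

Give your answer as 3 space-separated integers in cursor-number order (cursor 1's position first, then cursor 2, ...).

After op 1 (move_right): buffer="dlrpwgqs" (len 8), cursors c1@2 c2@4, authorship ........
After op 2 (move_right): buffer="dlrpwgqs" (len 8), cursors c1@3 c2@5, authorship ........
After op 3 (add_cursor(3)): buffer="dlrpwgqs" (len 8), cursors c1@3 c3@3 c2@5, authorship ........
After op 4 (insert('p')): buffer="dlrpppwpgqs" (len 11), cursors c1@5 c3@5 c2@8, authorship ...13..2...
After op 5 (insert('w')): buffer="dlrppwwpwpwgqs" (len 14), cursors c1@7 c3@7 c2@11, authorship ...1313..22...

Answer: 7 11 7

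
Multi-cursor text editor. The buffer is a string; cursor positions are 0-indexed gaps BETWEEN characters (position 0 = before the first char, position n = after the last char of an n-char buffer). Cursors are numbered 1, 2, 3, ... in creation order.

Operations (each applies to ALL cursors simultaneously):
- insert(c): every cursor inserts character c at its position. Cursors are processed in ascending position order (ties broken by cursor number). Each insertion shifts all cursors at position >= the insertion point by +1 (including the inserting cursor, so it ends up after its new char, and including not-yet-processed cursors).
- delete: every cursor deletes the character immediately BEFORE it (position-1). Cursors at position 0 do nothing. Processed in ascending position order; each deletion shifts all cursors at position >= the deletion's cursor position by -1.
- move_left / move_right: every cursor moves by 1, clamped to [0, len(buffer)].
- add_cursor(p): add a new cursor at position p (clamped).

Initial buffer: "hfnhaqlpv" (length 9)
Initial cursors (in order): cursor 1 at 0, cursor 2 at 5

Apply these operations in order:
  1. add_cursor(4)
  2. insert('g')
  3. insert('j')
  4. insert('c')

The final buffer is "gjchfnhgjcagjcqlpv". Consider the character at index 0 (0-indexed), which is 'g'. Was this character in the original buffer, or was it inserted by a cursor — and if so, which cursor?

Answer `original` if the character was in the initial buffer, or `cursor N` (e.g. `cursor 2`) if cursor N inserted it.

Answer: cursor 1

Derivation:
After op 1 (add_cursor(4)): buffer="hfnhaqlpv" (len 9), cursors c1@0 c3@4 c2@5, authorship .........
After op 2 (insert('g')): buffer="ghfnhgagqlpv" (len 12), cursors c1@1 c3@6 c2@8, authorship 1....3.2....
After op 3 (insert('j')): buffer="gjhfnhgjagjqlpv" (len 15), cursors c1@2 c3@8 c2@11, authorship 11....33.22....
After op 4 (insert('c')): buffer="gjchfnhgjcagjcqlpv" (len 18), cursors c1@3 c3@10 c2@14, authorship 111....333.222....
Authorship (.=original, N=cursor N): 1 1 1 . . . . 3 3 3 . 2 2 2 . . . .
Index 0: author = 1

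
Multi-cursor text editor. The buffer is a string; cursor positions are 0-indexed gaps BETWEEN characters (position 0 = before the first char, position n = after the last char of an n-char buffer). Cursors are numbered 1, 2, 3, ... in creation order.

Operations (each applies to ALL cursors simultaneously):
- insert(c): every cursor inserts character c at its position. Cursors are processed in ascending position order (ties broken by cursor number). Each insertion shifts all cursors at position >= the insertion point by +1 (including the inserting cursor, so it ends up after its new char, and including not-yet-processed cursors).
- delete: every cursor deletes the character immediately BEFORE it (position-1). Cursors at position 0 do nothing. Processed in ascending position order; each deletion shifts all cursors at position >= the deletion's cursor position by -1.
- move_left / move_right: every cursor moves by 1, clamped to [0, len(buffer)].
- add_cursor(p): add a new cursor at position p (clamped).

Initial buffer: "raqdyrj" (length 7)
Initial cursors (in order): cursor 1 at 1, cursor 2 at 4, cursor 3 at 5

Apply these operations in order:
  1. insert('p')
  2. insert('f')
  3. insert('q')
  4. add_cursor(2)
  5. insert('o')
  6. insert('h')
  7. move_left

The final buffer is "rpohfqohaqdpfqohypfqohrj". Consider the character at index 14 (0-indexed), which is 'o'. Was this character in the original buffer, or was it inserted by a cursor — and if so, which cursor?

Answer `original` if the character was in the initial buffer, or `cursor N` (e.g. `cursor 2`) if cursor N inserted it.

After op 1 (insert('p')): buffer="rpaqdpyprj" (len 10), cursors c1@2 c2@6 c3@8, authorship .1...2.3..
After op 2 (insert('f')): buffer="rpfaqdpfypfrj" (len 13), cursors c1@3 c2@8 c3@11, authorship .11...22.33..
After op 3 (insert('q')): buffer="rpfqaqdpfqypfqrj" (len 16), cursors c1@4 c2@10 c3@14, authorship .111...222.333..
After op 4 (add_cursor(2)): buffer="rpfqaqdpfqypfqrj" (len 16), cursors c4@2 c1@4 c2@10 c3@14, authorship .111...222.333..
After op 5 (insert('o')): buffer="rpofqoaqdpfqoypfqorj" (len 20), cursors c4@3 c1@6 c2@13 c3@18, authorship .14111...2222.3333..
After op 6 (insert('h')): buffer="rpohfqohaqdpfqohypfqohrj" (len 24), cursors c4@4 c1@8 c2@16 c3@22, authorship .1441111...22222.33333..
After op 7 (move_left): buffer="rpohfqohaqdpfqohypfqohrj" (len 24), cursors c4@3 c1@7 c2@15 c3@21, authorship .1441111...22222.33333..
Authorship (.=original, N=cursor N): . 1 4 4 1 1 1 1 . . . 2 2 2 2 2 . 3 3 3 3 3 . .
Index 14: author = 2

Answer: cursor 2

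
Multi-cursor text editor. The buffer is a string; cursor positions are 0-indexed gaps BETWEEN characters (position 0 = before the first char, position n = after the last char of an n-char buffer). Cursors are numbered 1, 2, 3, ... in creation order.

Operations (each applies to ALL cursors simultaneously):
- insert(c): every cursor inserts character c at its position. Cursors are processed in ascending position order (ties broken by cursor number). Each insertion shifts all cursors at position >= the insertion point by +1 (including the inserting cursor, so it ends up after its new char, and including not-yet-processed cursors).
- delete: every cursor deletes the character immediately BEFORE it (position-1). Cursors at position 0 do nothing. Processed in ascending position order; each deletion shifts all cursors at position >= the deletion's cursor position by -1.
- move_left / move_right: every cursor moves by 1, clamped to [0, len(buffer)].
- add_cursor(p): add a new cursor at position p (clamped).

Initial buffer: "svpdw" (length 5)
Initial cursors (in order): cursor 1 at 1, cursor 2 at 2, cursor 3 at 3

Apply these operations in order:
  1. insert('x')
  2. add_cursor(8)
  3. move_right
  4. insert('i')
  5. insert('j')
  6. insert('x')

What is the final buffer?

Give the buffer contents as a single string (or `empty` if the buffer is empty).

Answer: sxvijxxpijxxdijxwijx

Derivation:
After op 1 (insert('x')): buffer="sxvxpxdw" (len 8), cursors c1@2 c2@4 c3@6, authorship .1.2.3..
After op 2 (add_cursor(8)): buffer="sxvxpxdw" (len 8), cursors c1@2 c2@4 c3@6 c4@8, authorship .1.2.3..
After op 3 (move_right): buffer="sxvxpxdw" (len 8), cursors c1@3 c2@5 c3@7 c4@8, authorship .1.2.3..
After op 4 (insert('i')): buffer="sxvixpixdiwi" (len 12), cursors c1@4 c2@7 c3@10 c4@12, authorship .1.12.23.3.4
After op 5 (insert('j')): buffer="sxvijxpijxdijwij" (len 16), cursors c1@5 c2@9 c3@13 c4@16, authorship .1.112.223.33.44
After op 6 (insert('x')): buffer="sxvijxxpijxxdijxwijx" (len 20), cursors c1@6 c2@11 c3@16 c4@20, authorship .1.1112.2223.333.444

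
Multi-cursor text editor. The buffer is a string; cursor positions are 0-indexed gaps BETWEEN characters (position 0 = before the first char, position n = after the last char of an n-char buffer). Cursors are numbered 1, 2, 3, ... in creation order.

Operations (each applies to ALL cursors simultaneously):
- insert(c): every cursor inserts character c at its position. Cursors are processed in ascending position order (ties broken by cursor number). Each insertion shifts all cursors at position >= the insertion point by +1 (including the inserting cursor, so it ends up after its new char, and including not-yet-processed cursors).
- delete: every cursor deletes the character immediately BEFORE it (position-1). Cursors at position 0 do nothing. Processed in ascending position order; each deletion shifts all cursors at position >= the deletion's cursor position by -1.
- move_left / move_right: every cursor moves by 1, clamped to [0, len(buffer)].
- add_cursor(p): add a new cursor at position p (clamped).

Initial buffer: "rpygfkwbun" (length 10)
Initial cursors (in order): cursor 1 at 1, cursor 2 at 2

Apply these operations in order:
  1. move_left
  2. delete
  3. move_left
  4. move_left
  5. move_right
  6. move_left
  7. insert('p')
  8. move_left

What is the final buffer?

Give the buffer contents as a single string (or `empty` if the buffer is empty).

After op 1 (move_left): buffer="rpygfkwbun" (len 10), cursors c1@0 c2@1, authorship ..........
After op 2 (delete): buffer="pygfkwbun" (len 9), cursors c1@0 c2@0, authorship .........
After op 3 (move_left): buffer="pygfkwbun" (len 9), cursors c1@0 c2@0, authorship .........
After op 4 (move_left): buffer="pygfkwbun" (len 9), cursors c1@0 c2@0, authorship .........
After op 5 (move_right): buffer="pygfkwbun" (len 9), cursors c1@1 c2@1, authorship .........
After op 6 (move_left): buffer="pygfkwbun" (len 9), cursors c1@0 c2@0, authorship .........
After op 7 (insert('p')): buffer="pppygfkwbun" (len 11), cursors c1@2 c2@2, authorship 12.........
After op 8 (move_left): buffer="pppygfkwbun" (len 11), cursors c1@1 c2@1, authorship 12.........

Answer: pppygfkwbun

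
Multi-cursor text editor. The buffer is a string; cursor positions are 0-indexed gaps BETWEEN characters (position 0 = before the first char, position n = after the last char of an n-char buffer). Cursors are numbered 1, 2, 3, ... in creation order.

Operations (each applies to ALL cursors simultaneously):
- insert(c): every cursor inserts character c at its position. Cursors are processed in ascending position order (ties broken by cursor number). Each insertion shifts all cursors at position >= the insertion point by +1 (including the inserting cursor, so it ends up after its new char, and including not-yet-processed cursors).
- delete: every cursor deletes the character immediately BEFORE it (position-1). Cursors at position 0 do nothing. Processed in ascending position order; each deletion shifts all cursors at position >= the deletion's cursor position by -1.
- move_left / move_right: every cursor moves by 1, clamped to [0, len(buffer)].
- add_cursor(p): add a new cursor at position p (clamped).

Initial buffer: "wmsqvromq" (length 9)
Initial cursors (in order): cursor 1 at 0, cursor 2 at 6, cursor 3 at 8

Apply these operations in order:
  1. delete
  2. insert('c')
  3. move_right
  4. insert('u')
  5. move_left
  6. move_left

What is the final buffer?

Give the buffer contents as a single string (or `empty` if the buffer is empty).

Answer: cwumsqvcoucqu

Derivation:
After op 1 (delete): buffer="wmsqvoq" (len 7), cursors c1@0 c2@5 c3@6, authorship .......
After op 2 (insert('c')): buffer="cwmsqvcocq" (len 10), cursors c1@1 c2@7 c3@9, authorship 1.....2.3.
After op 3 (move_right): buffer="cwmsqvcocq" (len 10), cursors c1@2 c2@8 c3@10, authorship 1.....2.3.
After op 4 (insert('u')): buffer="cwumsqvcoucqu" (len 13), cursors c1@3 c2@10 c3@13, authorship 1.1....2.23.3
After op 5 (move_left): buffer="cwumsqvcoucqu" (len 13), cursors c1@2 c2@9 c3@12, authorship 1.1....2.23.3
After op 6 (move_left): buffer="cwumsqvcoucqu" (len 13), cursors c1@1 c2@8 c3@11, authorship 1.1....2.23.3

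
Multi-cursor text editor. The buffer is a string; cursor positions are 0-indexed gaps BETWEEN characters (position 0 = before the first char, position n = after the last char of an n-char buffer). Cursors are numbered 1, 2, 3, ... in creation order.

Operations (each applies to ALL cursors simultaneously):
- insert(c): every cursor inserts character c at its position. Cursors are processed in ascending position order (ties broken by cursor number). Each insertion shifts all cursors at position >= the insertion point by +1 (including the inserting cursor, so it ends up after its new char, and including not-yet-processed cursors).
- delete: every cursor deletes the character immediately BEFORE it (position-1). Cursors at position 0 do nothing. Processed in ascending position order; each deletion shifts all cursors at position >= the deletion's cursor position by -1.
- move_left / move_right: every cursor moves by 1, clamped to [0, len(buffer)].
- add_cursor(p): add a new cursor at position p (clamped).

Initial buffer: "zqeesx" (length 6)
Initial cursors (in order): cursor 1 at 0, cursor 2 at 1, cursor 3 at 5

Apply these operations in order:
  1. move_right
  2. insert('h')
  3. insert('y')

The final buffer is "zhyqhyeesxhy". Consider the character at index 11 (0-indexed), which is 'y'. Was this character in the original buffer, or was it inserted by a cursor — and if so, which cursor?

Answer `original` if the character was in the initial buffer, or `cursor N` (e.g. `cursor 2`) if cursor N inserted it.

After op 1 (move_right): buffer="zqeesx" (len 6), cursors c1@1 c2@2 c3@6, authorship ......
After op 2 (insert('h')): buffer="zhqheesxh" (len 9), cursors c1@2 c2@4 c3@9, authorship .1.2....3
After op 3 (insert('y')): buffer="zhyqhyeesxhy" (len 12), cursors c1@3 c2@6 c3@12, authorship .11.22....33
Authorship (.=original, N=cursor N): . 1 1 . 2 2 . . . . 3 3
Index 11: author = 3

Answer: cursor 3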